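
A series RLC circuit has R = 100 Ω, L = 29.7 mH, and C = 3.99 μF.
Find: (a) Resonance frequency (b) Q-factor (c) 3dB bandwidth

Step 1 — Resonance condition Im(Z)=0 gives ω₀ = 1/√(LC).
Step 2 — ω₀ = 1/√(0.0297·3.99e-06) = 2905 rad/s.
Step 3 — f₀ = ω₀/(2π) = 462.3 Hz.
Step 4 — Series Q: Q = ω₀L/R = 2905·0.0297/100 = 0.8628.
Step 5 — 3dB bandwidth: Δω = ω₀/Q = 3367 rad/s; BW = Δω/(2π) = 535.9 Hz.

(a) f₀ = 462.3 Hz  (b) Q = 0.8628  (c) BW = 535.9 Hz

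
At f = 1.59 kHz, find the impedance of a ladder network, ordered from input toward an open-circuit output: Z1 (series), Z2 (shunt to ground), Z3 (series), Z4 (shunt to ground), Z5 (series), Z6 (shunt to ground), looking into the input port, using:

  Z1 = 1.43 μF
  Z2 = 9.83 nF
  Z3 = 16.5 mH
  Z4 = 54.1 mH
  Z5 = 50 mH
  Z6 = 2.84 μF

Step 1 — Angular frequency: ω = 2π·f = 2π·1590 = 9990 rad/s.
Step 2 — Component impedances:
  Z1: Z = 1/(jωC) = -j/(ω·C) = 0 - j70 Ω
  Z2: Z = 1/(jωC) = -j/(ω·C) = 0 - j1.018e+04 Ω
  Z3: Z = jωL = j·9990·0.0165 = 0 + j164.8 Ω
  Z4: Z = jωL = j·9990·0.0541 = 0 + j540.5 Ω
  Z5: Z = jωL = j·9990·0.05 = 0 + j499.5 Ω
  Z6: Z = 1/(jωC) = -j/(ω·C) = 0 - j35.25 Ω
Step 3 — Ladder network (open output): work backward from the far end, alternating series and parallel combinations. Z_in = 0 + j362.2 Ω = 362.2∠90.0° Ω.

Z = 0 + j362.2 Ω = 362.2∠90.0° Ω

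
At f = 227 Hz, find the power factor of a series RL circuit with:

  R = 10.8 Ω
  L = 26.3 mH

Step 1 — Angular frequency: ω = 2π·f = 2π·227 = 1426 rad/s.
Step 2 — Component impedances:
  R: Z = R = 10.8 Ω
  L: Z = jωL = j·1426·0.0263 = 0 + j37.51 Ω
Step 3 — Series combination: Z_total = R + L = 10.8 + j37.51 Ω = 39.04∠73.9° Ω.
Step 4 — Power factor: PF = cos(φ) = Re(Z)/|Z| = 10.8/39.035 = 0.2767.
Step 5 — Type: Im(Z) = 37.51 ⇒ lagging (phase φ = 73.9°).

PF = 0.2767 (lagging, φ = 73.9°)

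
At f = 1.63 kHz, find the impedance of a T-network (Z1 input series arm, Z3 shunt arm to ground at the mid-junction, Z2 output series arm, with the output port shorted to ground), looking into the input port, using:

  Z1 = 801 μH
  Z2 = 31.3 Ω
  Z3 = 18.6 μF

Step 1 — Angular frequency: ω = 2π·f = 2π·1630 = 1.024e+04 rad/s.
Step 2 — Component impedances:
  Z1: Z = jωL = j·1.024e+04·0.000801 = 0 + j8.204 Ω
  Z2: Z = R = 31.3 Ω
  Z3: Z = 1/(jωC) = -j/(ω·C) = 0 - j5.25 Ω
Step 3 — With the output port shorted to ground, the output series arm Z2 runs from the junction to ground; the shunt arm Z3 also runs from the junction to ground. They appear in parallel: Z3 || Z2 = 0.8563 - j5.106 Ω.
Step 4 — Series with input arm Z1: Z_in = Z1 + (Z3 || Z2) = 0.8563 + j3.098 Ω = 3.214∠74.5° Ω.

Z = 0.8563 + j3.098 Ω = 3.214∠74.5° Ω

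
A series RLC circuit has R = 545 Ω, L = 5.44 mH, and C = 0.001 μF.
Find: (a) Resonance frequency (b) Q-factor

Step 1 — Resonance condition Im(Z)=0 gives ω₀ = 1/√(LC).
Step 2 — ω₀ = 1/√(0.00544·1e-09) = 4.287e+05 rad/s.
Step 3 — f₀ = ω₀/(2π) = 6.824e+04 Hz.
Step 4 — Series Q: Q = ω₀L/R = 4.287e+05·0.00544/545 = 4.28.

(a) f₀ = 6.824e+04 Hz  (b) Q = 4.28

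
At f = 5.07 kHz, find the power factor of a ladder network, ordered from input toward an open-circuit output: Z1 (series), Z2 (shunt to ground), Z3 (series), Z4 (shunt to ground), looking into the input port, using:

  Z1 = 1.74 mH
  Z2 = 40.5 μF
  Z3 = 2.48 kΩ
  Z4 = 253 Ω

Step 1 — Angular frequency: ω = 2π·f = 2π·5070 = 3.186e+04 rad/s.
Step 2 — Component impedances:
  Z1: Z = jωL = j·3.186e+04·0.00174 = 0 + j55.43 Ω
  Z2: Z = 1/(jωC) = -j/(ω·C) = 0 - j0.7751 Ω
  Z3: Z = R = 2480 Ω
  Z4: Z = R = 253 Ω
Step 3 — Ladder network (open output): work backward from the far end, alternating series and parallel combinations. Z_in = 0.0002198 + j54.65 Ω = 54.65∠90.0° Ω.
Step 4 — Power factor: PF = cos(φ) = Re(Z)/|Z| = 0.0002198/54.65 = 4.022e-06.
Step 5 — Type: Im(Z) = 54.65 ⇒ lagging (phase φ = 90.0°).

PF = 4.022e-06 (lagging, φ = 90.0°)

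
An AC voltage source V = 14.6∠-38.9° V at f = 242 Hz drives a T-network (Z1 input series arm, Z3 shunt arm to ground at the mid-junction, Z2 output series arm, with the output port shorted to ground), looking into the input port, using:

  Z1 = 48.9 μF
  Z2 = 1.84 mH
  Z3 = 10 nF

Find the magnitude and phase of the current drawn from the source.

Step 1 — Angular frequency: ω = 2π·f = 2π·242 = 1521 rad/s.
Step 2 — Component impedances:
  Z1: Z = 1/(jωC) = -j/(ω·C) = 0 - j13.45 Ω
  Z2: Z = jωL = j·1521·0.00184 = 0 + j2.798 Ω
  Z3: Z = 1/(jωC) = -j/(ω·C) = 0 - j6.577e+04 Ω
Step 3 — With the output port shorted to ground, the output series arm Z2 runs from the junction to ground; the shunt arm Z3 also runs from the junction to ground. They appear in parallel: Z3 || Z2 = 0 + j2.798 Ω.
Step 4 — Series with input arm Z1: Z_in = Z1 + (Z3 || Z2) = 0 - j10.65 Ω = 10.65∠-90.0° Ω.
Step 5 — Source phasor: V = 14.6∠-38.9° V = 11.36 - j9.168 V.
Step 6 — Ohm's law: I = V / Z_total = (11.36 - j9.168) / (0 - j10.65) = 0.8608 + j1.067 A.
Step 7 — Convert to polar: |I| = 1.371 A, ∠I = 51.1°.

I = 1.371∠51.1° A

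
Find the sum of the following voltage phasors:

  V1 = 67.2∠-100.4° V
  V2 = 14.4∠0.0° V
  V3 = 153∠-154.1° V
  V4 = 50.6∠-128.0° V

Step 1 — Convert each phasor to rectangular form:
  V1 = 67.2·(cos(-100.4°) + j·sin(-100.4°)) = -12.13 - j66.1 V
  V2 = 14.4·(cos(0.0°) + j·sin(0.0°)) = 14.4 V
  V3 = 153·(cos(-154.1°) + j·sin(-154.1°)) = -137.6 - j66.83 V
  V4 = 50.6·(cos(-128.0°) + j·sin(-128.0°)) = -31.15 - j39.87 V
Step 2 — Sum components: V_total = -166.5 - j172.8 V.
Step 3 — Convert to polar: |V_total| = 240 V, ∠V_total = -133.9°.

V_total = 240∠-133.9° V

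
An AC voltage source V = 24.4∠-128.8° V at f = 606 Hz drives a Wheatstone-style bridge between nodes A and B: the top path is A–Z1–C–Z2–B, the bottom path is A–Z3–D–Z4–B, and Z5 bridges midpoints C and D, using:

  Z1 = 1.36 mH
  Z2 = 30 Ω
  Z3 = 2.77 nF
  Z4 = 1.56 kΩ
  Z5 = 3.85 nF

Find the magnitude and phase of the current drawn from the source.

Step 1 — Angular frequency: ω = 2π·f = 2π·606 = 3808 rad/s.
Step 2 — Component impedances:
  Z1: Z = jωL = j·3808·0.00136 = 0 + j5.178 Ω
  Z2: Z = R = 30 Ω
  Z3: Z = 1/(jωC) = -j/(ω·C) = 0 - j9.481e+04 Ω
  Z4: Z = R = 1560 Ω
  Z5: Z = 1/(jωC) = -j/(ω·C) = 0 - j6.822e+04 Ω
Step 3 — Bridge requires nodal analysis (the Z5 bridge couples midpoints C and D, so the two paths cannot be reduced to a simple series/parallel combination). Setting node B to ground and injecting 1 A at node A, the 3-node admittance system at A, C, D solves to V_A = Z_AB = 30 + j5.156 Ω = 30.44∠9.8° Ω.
Step 4 — Source phasor: V = 24.4∠-128.8° V = -15.29 - j19.02 V.
Step 5 — Ohm's law: I = V / Z_total = (-15.29 - j19.02) / (30 + j5.156) = -0.6008 - j0.5306 A.
Step 6 — Convert to polar: |I| = 0.8015 A, ∠I = -138.6°.

I = 0.8015∠-138.6° A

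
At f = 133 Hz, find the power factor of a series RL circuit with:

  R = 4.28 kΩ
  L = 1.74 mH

Step 1 — Angular frequency: ω = 2π·f = 2π·133 = 835.7 rad/s.
Step 2 — Component impedances:
  R: Z = R = 4280 Ω
  L: Z = jωL = j·835.7·0.00174 = 0 + j1.454 Ω
Step 3 — Series combination: Z_total = R + L = 4280 + j1.454 Ω = 4280∠0.0° Ω.
Step 4 — Power factor: PF = cos(φ) = Re(Z)/|Z| = 4280/4280 = 1.
Step 5 — Type: Im(Z) = 1.454 ⇒ lagging (phase φ = 0.0°).

PF = 1 (lagging, φ = 0.0°)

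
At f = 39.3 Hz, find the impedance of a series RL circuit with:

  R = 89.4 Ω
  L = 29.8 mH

Step 1 — Angular frequency: ω = 2π·f = 2π·39.3 = 246.9 rad/s.
Step 2 — Component impedances:
  R: Z = R = 89.4 Ω
  L: Z = jωL = j·246.9·0.0298 = 0 + j7.358 Ω
Step 3 — Series combination: Z_total = R + L = 89.4 + j7.358 Ω = 89.7∠4.7° Ω.

Z = 89.4 + j7.358 Ω = 89.7∠4.7° Ω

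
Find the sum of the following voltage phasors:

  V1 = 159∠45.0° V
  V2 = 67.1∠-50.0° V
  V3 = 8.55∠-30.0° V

Step 1 — Convert each phasor to rectangular form:
  V1 = 159·(cos(45.0°) + j·sin(45.0°)) = 112.4 + j112.4 V
  V2 = 67.1·(cos(-50.0°) + j·sin(-50.0°)) = 43.13 - j51.4 V
  V3 = 8.55·(cos(-30.0°) + j·sin(-30.0°)) = 7.405 - j4.275 V
Step 2 — Sum components: V_total = 163 + j56.75 V.
Step 3 — Convert to polar: |V_total| = 172.6 V, ∠V_total = 19.2°.

V_total = 172.6∠19.2° V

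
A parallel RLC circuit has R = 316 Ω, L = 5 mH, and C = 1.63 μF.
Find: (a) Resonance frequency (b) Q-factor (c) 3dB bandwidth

Step 1 — Resonance: ω₀ = 1/√(LC) = 1/√(0.005·1.63e-06) = 1.108e+04 rad/s.
Step 2 — f₀ = ω₀/(2π) = 1763 Hz.
Step 3 — Parallel Q: Q = R/(ω₀L) = 316/(1.108e+04·0.005) = 5.706.
Step 4 — Bandwidth: Δω = ω₀/Q = 1941 rad/s; BW = Δω/(2π) = 309 Hz.

(a) f₀ = 1763 Hz  (b) Q = 5.706  (c) BW = 309 Hz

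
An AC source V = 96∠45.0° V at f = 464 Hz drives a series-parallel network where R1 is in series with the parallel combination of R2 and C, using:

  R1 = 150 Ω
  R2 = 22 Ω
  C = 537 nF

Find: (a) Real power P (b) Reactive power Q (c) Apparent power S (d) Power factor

Step 1 — Angular frequency: ω = 2π·f = 2π·464 = 2915 rad/s.
Step 2 — Component impedances:
  R1: Z = R = 150 Ω
  R2: Z = R = 22 Ω
  C: Z = 1/(jωC) = -j/(ω·C) = 0 - j638.7 Ω
Step 3 — Parallel branch: R2 || C = 1/(1/R2 + 1/C) = 21.97 - j0.7568 Ω.
Step 4 — Series with R1: Z_total = R1 + (R2 || C) = 172 - j0.7568 Ω = 172∠-0.3° Ω.
Step 5 — Source phasor: V = 96∠45.0° V = 67.88 + j67.88 V.
Step 6 — Current: I = V / Z = 0.393 + j0.3965 A = 0.5582∠45.3° A.
Step 7 — Complex power: S = V·I* = 53.59 - j0.2358 VA.
Step 8 — Real power: P = Re(S) = 53.59 W.
Step 9 — Reactive power: Q = Im(S) = -0.2358 VAR.
Step 10 — Apparent power: |S| = 53.59 VA.
Step 11 — Power factor: PF = P/|S| = 1 (leading).

(a) P = 53.59 W  (b) Q = -0.2358 VAR  (c) S = 53.59 VA  (d) PF = 1 (leading)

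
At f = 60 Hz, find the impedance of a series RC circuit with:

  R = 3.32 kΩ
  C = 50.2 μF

Step 1 — Angular frequency: ω = 2π·f = 2π·60 = 377 rad/s.
Step 2 — Component impedances:
  R: Z = R = 3320 Ω
  C: Z = 1/(jωC) = -j/(ω·C) = 0 - j52.84 Ω
Step 3 — Series combination: Z_total = R + C = 3320 - j52.84 Ω = 3320∠-0.9° Ω.

Z = 3320 - j52.84 Ω = 3320∠-0.9° Ω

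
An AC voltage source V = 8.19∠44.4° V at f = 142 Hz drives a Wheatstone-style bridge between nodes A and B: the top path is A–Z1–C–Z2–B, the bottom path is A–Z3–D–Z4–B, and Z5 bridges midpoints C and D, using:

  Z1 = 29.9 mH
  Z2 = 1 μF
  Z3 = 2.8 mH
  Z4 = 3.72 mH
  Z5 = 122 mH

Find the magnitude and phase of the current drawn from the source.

Step 1 — Angular frequency: ω = 2π·f = 2π·142 = 892.2 rad/s.
Step 2 — Component impedances:
  Z1: Z = jωL = j·892.2·0.0299 = 0 + j26.68 Ω
  Z2: Z = 1/(jωC) = -j/(ω·C) = 0 - j1121 Ω
  Z3: Z = jωL = j·892.2·0.0028 = 0 + j2.498 Ω
  Z4: Z = jωL = j·892.2·0.00372 = 0 + j3.319 Ω
  Z5: Z = jωL = j·892.2·0.122 = 0 + j108.8 Ω
Step 3 — Bridge requires nodal analysis (the Z5 bridge couples midpoints C and D, so the two paths cannot be reduced to a simple series/parallel combination). Setting node B to ground and injecting 1 A at node A, the 3-node admittance system at A, C, D solves to V_A = Z_AB = 0 + j5.798 Ω = 5.798∠90.0° Ω.
Step 4 — Source phasor: V = 8.19∠44.4° V = 5.852 + j5.73 V.
Step 5 — Ohm's law: I = V / Z_total = (5.852 + j5.73) / (0 + j5.798) = 0.9884 - j1.009 A.
Step 6 — Convert to polar: |I| = 1.413 A, ∠I = -45.6°.

I = 1.413∠-45.6° A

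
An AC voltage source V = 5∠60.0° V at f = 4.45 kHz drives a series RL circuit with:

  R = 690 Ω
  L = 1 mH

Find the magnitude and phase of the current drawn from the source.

Step 1 — Angular frequency: ω = 2π·f = 2π·4450 = 2.796e+04 rad/s.
Step 2 — Component impedances:
  R: Z = R = 690 Ω
  L: Z = jωL = j·2.796e+04·0.001 = 0 + j27.96 Ω
Step 3 — Series combination: Z_total = R + L = 690 + j27.96 Ω = 690.6∠2.3° Ω.
Step 4 — Source phasor: V = 5∠60.0° V = 2.5 + j4.33 V.
Step 5 — Ohm's law: I = V / Z_total = (2.5 + j4.33) / (690 + j27.96) = 0.003871 + j0.006119 A.
Step 6 — Convert to polar: |I| = 0.00724 A, ∠I = 57.7°.

I = 0.00724∠57.7° A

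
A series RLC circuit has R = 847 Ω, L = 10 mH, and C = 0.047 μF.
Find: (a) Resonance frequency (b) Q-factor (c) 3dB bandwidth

Step 1 — Resonance condition Im(Z)=0 gives ω₀ = 1/√(LC).
Step 2 — ω₀ = 1/√(0.01·4.7e-08) = 4.613e+04 rad/s.
Step 3 — f₀ = ω₀/(2π) = 7341 Hz.
Step 4 — Series Q: Q = ω₀L/R = 4.613e+04·0.01/847 = 0.5446.
Step 5 — 3dB bandwidth: Δω = ω₀/Q = 8.47e+04 rad/s; BW = Δω/(2π) = 1.348e+04 Hz.

(a) f₀ = 7341 Hz  (b) Q = 0.5446  (c) BW = 1.348e+04 Hz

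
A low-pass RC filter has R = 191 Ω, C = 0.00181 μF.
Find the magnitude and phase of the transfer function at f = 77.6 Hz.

Step 1 — Angular frequency: ω = 2π·77.6 = 487.6 rad/s.
Step 2 — Transfer function: H(jω) = 1/(1 + jωRC).
Step 3 — Denominator: 1 + jωRC = 1 + j·487.6·191·1.81e-09 = 1 + j0.0001686.
Step 4 — H = 1 - j0.0001686.
Step 5 — Magnitude: |H| = 1 (-0.0 dB); phase: φ = -0.0°.

|H| = 1 (-0.0 dB), φ = -0.0°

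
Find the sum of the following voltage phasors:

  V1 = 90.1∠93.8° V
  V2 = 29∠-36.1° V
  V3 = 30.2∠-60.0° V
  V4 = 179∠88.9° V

Step 1 — Convert each phasor to rectangular form:
  V1 = 90.1·(cos(93.8°) + j·sin(93.8°)) = -5.971 + j89.9 V
  V2 = 29·(cos(-36.1°) + j·sin(-36.1°)) = 23.43 - j17.09 V
  V3 = 30.2·(cos(-60.0°) + j·sin(-60.0°)) = 15.1 - j26.15 V
  V4 = 179·(cos(88.9°) + j·sin(88.9°)) = 3.436 + j179 V
Step 2 — Sum components: V_total = 36 + j225.6 V.
Step 3 — Convert to polar: |V_total| = 228.5 V, ∠V_total = 80.9°.

V_total = 228.5∠80.9° V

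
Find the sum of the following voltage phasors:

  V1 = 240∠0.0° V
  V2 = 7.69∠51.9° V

Step 1 — Convert each phasor to rectangular form:
  V1 = 240·(cos(0.0°) + j·sin(0.0°)) = 240 V
  V2 = 7.69·(cos(51.9°) + j·sin(51.9°)) = 4.745 + j6.052 V
Step 2 — Sum components: V_total = 244.7 + j6.052 V.
Step 3 — Convert to polar: |V_total| = 244.8 V, ∠V_total = 1.4°.

V_total = 244.8∠1.4° V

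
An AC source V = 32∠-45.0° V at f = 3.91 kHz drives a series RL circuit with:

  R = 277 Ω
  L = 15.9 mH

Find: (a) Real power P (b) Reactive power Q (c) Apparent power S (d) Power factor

Step 1 — Angular frequency: ω = 2π·f = 2π·3910 = 2.457e+04 rad/s.
Step 2 — Component impedances:
  R: Z = R = 277 Ω
  L: Z = jωL = j·2.457e+04·0.0159 = 0 + j390.6 Ω
Step 3 — Series combination: Z_total = R + L = 277 + j390.6 Ω = 478.9∠54.7° Ω.
Step 4 — Source phasor: V = 32∠-45.0° V = 22.63 - j22.63 V.
Step 5 — Current: I = V / Z = -0.01121 - j0.06588 A = 0.06682∠-99.7° A.
Step 6 — Complex power: S = V·I* = 1.237 + j1.744 VA.
Step 7 — Real power: P = Re(S) = 1.237 W.
Step 8 — Reactive power: Q = Im(S) = 1.744 VAR.
Step 9 — Apparent power: |S| = 2.138 VA.
Step 10 — Power factor: PF = P/|S| = 0.5785 (lagging).

(a) P = 1.237 W  (b) Q = 1.744 VAR  (c) S = 2.138 VA  (d) PF = 0.5785 (lagging)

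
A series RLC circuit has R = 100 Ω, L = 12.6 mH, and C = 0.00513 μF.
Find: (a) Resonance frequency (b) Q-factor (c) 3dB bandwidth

Step 1 — Resonance condition Im(Z)=0 gives ω₀ = 1/√(LC).
Step 2 — ω₀ = 1/√(0.0126·5.13e-09) = 1.244e+05 rad/s.
Step 3 — f₀ = ω₀/(2π) = 1.98e+04 Hz.
Step 4 — Series Q: Q = ω₀L/R = 1.244e+05·0.0126/100 = 15.67.
Step 5 — 3dB bandwidth: Δω = ω₀/Q = 7937 rad/s; BW = Δω/(2π) = 1263 Hz.

(a) f₀ = 1.98e+04 Hz  (b) Q = 15.67  (c) BW = 1263 Hz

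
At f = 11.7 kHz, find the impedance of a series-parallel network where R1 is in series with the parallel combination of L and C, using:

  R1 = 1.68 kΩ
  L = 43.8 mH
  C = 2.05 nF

Step 1 — Angular frequency: ω = 2π·f = 2π·1.17e+04 = 7.351e+04 rad/s.
Step 2 — Component impedances:
  R1: Z = R = 1680 Ω
  L: Z = jωL = j·7.351e+04·0.0438 = 0 + j3220 Ω
  C: Z = 1/(jωC) = -j/(ω·C) = 0 - j6636 Ω
Step 3 — Parallel branch: L || C = 1/(1/L + 1/C) = 0 + j6255 Ω.
Step 4 — Series with R1: Z_total = R1 + (L || C) = 1680 + j6255 Ω = 6477∠75.0° Ω.

Z = 1680 + j6255 Ω = 6477∠75.0° Ω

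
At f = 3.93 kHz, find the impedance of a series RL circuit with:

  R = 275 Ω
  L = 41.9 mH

Step 1 — Angular frequency: ω = 2π·f = 2π·3930 = 2.469e+04 rad/s.
Step 2 — Component impedances:
  R: Z = R = 275 Ω
  L: Z = jωL = j·2.469e+04·0.0419 = 0 + j1035 Ω
Step 3 — Series combination: Z_total = R + L = 275 + j1035 Ω = 1071∠75.1° Ω.

Z = 275 + j1035 Ω = 1071∠75.1° Ω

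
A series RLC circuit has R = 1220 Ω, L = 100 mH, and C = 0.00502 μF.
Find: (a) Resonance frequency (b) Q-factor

Step 1 — Resonance condition Im(Z)=0 gives ω₀ = 1/√(LC).
Step 2 — ω₀ = 1/√(0.1·5.02e-09) = 4.463e+04 rad/s.
Step 3 — f₀ = ω₀/(2π) = 7103 Hz.
Step 4 — Series Q: Q = ω₀L/R = 4.463e+04·0.1/1220 = 3.658.

(a) f₀ = 7103 Hz  (b) Q = 3.658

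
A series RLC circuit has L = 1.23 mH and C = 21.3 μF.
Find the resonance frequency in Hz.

Step 1 — Resonance condition Im(Z)=0 gives ω₀ = 1/√(LC).
Step 2 — ω₀ = 1/√(0.00123·2.13e-05) = 6178 rad/s.
Step 3 — f₀ = ω₀/(2π) = 983.3 Hz.

f₀ = 983.3 Hz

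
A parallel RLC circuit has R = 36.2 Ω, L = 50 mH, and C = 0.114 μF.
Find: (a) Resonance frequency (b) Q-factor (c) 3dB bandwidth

Step 1 — Resonance: ω₀ = 1/√(LC) = 1/√(0.05·1.14e-07) = 1.325e+04 rad/s.
Step 2 — f₀ = ω₀/(2π) = 2108 Hz.
Step 3 — Parallel Q: Q = R/(ω₀L) = 36.2/(1.325e+04·0.05) = 0.05466.
Step 4 — Bandwidth: Δω = ω₀/Q = 2.423e+05 rad/s; BW = Δω/(2π) = 3.857e+04 Hz.

(a) f₀ = 2108 Hz  (b) Q = 0.05466  (c) BW = 3.857e+04 Hz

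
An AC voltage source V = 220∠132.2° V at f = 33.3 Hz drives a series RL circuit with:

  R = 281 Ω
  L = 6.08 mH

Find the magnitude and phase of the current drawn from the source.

Step 1 — Angular frequency: ω = 2π·f = 2π·33.3 = 209.2 rad/s.
Step 2 — Component impedances:
  R: Z = R = 281 Ω
  L: Z = jωL = j·209.2·0.00608 = 0 + j1.272 Ω
Step 3 — Series combination: Z_total = R + L = 281 + j1.272 Ω = 281∠0.3° Ω.
Step 4 — Source phasor: V = 220∠132.2° V = -147.8 + j163 V.
Step 5 — Ohm's law: I = V / Z_total = (-147.8 + j163) / (281 + j1.272) = -0.5233 + j0.5824 A.
Step 6 — Convert to polar: |I| = 0.7829 A, ∠I = 131.9°.

I = 0.7829∠131.9° A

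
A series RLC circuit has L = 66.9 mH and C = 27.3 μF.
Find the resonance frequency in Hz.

Step 1 — Resonance condition Im(Z)=0 gives ω₀ = 1/√(LC).
Step 2 — ω₀ = 1/√(0.0669·2.73e-05) = 740 rad/s.
Step 3 — f₀ = ω₀/(2π) = 117.8 Hz.

f₀ = 117.8 Hz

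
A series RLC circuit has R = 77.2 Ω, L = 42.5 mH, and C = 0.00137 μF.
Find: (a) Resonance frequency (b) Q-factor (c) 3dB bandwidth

Step 1 — Resonance condition Im(Z)=0 gives ω₀ = 1/√(LC).
Step 2 — ω₀ = 1/√(0.0425·1.37e-09) = 1.311e+05 rad/s.
Step 3 — f₀ = ω₀/(2π) = 2.086e+04 Hz.
Step 4 — Series Q: Q = ω₀L/R = 1.311e+05·0.0425/77.2 = 72.15.
Step 5 — 3dB bandwidth: Δω = ω₀/Q = 1816 rad/s; BW = Δω/(2π) = 289.1 Hz.

(a) f₀ = 2.086e+04 Hz  (b) Q = 72.15  (c) BW = 289.1 Hz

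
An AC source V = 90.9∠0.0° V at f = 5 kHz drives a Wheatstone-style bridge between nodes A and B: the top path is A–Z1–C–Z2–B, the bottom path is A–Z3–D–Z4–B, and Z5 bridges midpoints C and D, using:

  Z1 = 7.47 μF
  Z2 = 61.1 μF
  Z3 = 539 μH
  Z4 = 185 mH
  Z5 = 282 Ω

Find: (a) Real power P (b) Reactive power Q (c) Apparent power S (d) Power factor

Step 1 — Angular frequency: ω = 2π·f = 2π·5000 = 3.142e+04 rad/s.
Step 2 — Component impedances:
  Z1: Z = 1/(jωC) = -j/(ω·C) = 0 - j4.261 Ω
  Z2: Z = 1/(jωC) = -j/(ω·C) = 0 - j0.521 Ω
  Z3: Z = jωL = j·3.142e+04·0.000539 = 0 + j16.93 Ω
  Z4: Z = jωL = j·3.142e+04·0.185 = 0 + j5812 Ω
  Z5: Z = R = 282 Ω
Step 3 — Bridge requires nodal analysis (the Z5 bridge couples midpoints C and D, so the two paths cannot be reduced to a simple series/parallel combination). Setting node B to ground and injecting 1 A at node A, the 3-node admittance system at A, C, D solves to V_A = Z_AB = 0.06395 - j4.789 Ω = 4.789∠-89.2° Ω.
Step 4 — Source phasor: V = 90.9∠0.0° V = 90.9 V.
Step 5 — Current: I = V / Z = 0.2534 + j18.98 A = 18.98∠89.2° A.
Step 6 — Complex power: S = V·I* = 23.03 - j1725 VA.
Step 7 — Real power: P = Re(S) = 23.03 W.
Step 8 — Reactive power: Q = Im(S) = -1725 VAR.
Step 9 — Apparent power: |S| = 1725 VA.
Step 10 — Power factor: PF = P/|S| = 0.01335 (leading).

(a) P = 23.03 W  (b) Q = -1725 VAR  (c) S = 1725 VA  (d) PF = 0.01335 (leading)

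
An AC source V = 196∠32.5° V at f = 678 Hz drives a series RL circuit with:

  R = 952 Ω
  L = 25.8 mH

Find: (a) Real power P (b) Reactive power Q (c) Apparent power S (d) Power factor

Step 1 — Angular frequency: ω = 2π·f = 2π·678 = 4260 rad/s.
Step 2 — Component impedances:
  R: Z = R = 952 Ω
  L: Z = jωL = j·4260·0.0258 = 0 + j109.9 Ω
Step 3 — Series combination: Z_total = R + L = 952 + j109.9 Ω = 958.3∠6.6° Ω.
Step 4 — Source phasor: V = 196∠32.5° V = 165.3 + j105.3 V.
Step 5 — Current: I = V / Z = 0.184 + j0.08938 A = 0.2045∠25.9° A.
Step 6 — Complex power: S = V·I* = 39.82 + j4.597 VA.
Step 7 — Real power: P = Re(S) = 39.82 W.
Step 8 — Reactive power: Q = Im(S) = 4.597 VAR.
Step 9 — Apparent power: |S| = 40.09 VA.
Step 10 — Power factor: PF = P/|S| = 0.9934 (lagging).

(a) P = 39.82 W  (b) Q = 4.597 VAR  (c) S = 40.09 VA  (d) PF = 0.9934 (lagging)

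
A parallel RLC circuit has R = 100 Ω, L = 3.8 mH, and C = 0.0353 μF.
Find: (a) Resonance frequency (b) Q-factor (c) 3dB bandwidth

Step 1 — Resonance: ω₀ = 1/√(LC) = 1/√(0.0038·3.53e-08) = 8.634e+04 rad/s.
Step 2 — f₀ = ω₀/(2π) = 1.374e+04 Hz.
Step 3 — Parallel Q: Q = R/(ω₀L) = 100/(8.634e+04·0.0038) = 0.3048.
Step 4 — Bandwidth: Δω = ω₀/Q = 2.833e+05 rad/s; BW = Δω/(2π) = 4.509e+04 Hz.

(a) f₀ = 1.374e+04 Hz  (b) Q = 0.3048  (c) BW = 4.509e+04 Hz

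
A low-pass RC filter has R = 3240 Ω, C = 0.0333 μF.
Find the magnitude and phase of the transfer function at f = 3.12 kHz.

Step 1 — Angular frequency: ω = 2π·3120 = 1.96e+04 rad/s.
Step 2 — Transfer function: H(jω) = 1/(1 + jωRC).
Step 3 — Denominator: 1 + jωRC = 1 + j·1.96e+04·3240·3.33e-08 = 1 + j2.115.
Step 4 — H = 0.1827 - j0.3864.
Step 5 — Magnitude: |H| = 0.4274 (-7.4 dB); phase: φ = -64.7°.

|H| = 0.4274 (-7.4 dB), φ = -64.7°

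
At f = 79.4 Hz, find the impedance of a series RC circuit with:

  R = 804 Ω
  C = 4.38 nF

Step 1 — Angular frequency: ω = 2π·f = 2π·79.4 = 498.9 rad/s.
Step 2 — Component impedances:
  R: Z = R = 804 Ω
  C: Z = 1/(jωC) = -j/(ω·C) = 0 - j4.576e+05 Ω
Step 3 — Series combination: Z_total = R + C = 804 - j4.576e+05 Ω = 4.576e+05∠-89.9° Ω.

Z = 804 - j4.576e+05 Ω = 4.576e+05∠-89.9° Ω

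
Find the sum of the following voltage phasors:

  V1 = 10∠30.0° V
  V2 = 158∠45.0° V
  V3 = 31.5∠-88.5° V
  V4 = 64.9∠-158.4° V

Step 1 — Convert each phasor to rectangular form:
  V1 = 10·(cos(30.0°) + j·sin(30.0°)) = 8.66 + j5 V
  V2 = 158·(cos(45.0°) + j·sin(45.0°)) = 111.7 + j111.7 V
  V3 = 31.5·(cos(-88.5°) + j·sin(-88.5°)) = 0.8246 - j31.49 V
  V4 = 64.9·(cos(-158.4°) + j·sin(-158.4°)) = -60.34 - j23.89 V
Step 2 — Sum components: V_total = 60.87 + j61.34 V.
Step 3 — Convert to polar: |V_total| = 86.41 V, ∠V_total = 45.2°.

V_total = 86.41∠45.2° V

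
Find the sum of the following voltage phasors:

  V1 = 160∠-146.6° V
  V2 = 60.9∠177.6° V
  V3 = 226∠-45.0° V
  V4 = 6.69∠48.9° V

Step 1 — Convert each phasor to rectangular form:
  V1 = 160·(cos(-146.6°) + j·sin(-146.6°)) = -133.6 - j88.08 V
  V2 = 60.9·(cos(177.6°) + j·sin(177.6°)) = -60.85 + j2.55 V
  V3 = 226·(cos(-45.0°) + j·sin(-45.0°)) = 159.8 - j159.8 V
  V4 = 6.69·(cos(48.9°) + j·sin(48.9°)) = 4.398 + j5.041 V
Step 2 — Sum components: V_total = -30.22 - j240.3 V.
Step 3 — Convert to polar: |V_total| = 242.2 V, ∠V_total = -97.2°.

V_total = 242.2∠-97.2° V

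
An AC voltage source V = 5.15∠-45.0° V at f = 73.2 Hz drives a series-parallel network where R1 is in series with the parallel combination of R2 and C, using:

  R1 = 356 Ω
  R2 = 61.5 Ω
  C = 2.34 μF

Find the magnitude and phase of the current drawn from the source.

Step 1 — Angular frequency: ω = 2π·f = 2π·73.2 = 459.9 rad/s.
Step 2 — Component impedances:
  R1: Z = R = 356 Ω
  R2: Z = R = 61.5 Ω
  C: Z = 1/(jωC) = -j/(ω·C) = 0 - j929.2 Ω
Step 3 — Parallel branch: R2 || C = 1/(1/R2 + 1/C) = 61.23 - j4.053 Ω.
Step 4 — Series with R1: Z_total = R1 + (R2 || C) = 417.2 - j4.053 Ω = 417.3∠-0.6° Ω.
Step 5 — Source phasor: V = 5.15∠-45.0° V = 3.642 - j3.642 V.
Step 6 — Ohm's law: I = V / Z_total = (3.642 - j3.642) / (417.2 - j4.053) = 0.008812 - j0.008642 A.
Step 7 — Convert to polar: |I| = 0.01234 A, ∠I = -44.4°.

I = 0.01234∠-44.4° A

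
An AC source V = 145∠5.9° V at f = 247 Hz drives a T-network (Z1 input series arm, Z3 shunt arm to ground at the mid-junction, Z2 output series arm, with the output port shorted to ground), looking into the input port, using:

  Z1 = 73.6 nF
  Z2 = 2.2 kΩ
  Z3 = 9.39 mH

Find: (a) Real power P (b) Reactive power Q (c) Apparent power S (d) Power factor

Step 1 — Angular frequency: ω = 2π·f = 2π·247 = 1552 rad/s.
Step 2 — Component impedances:
  Z1: Z = 1/(jωC) = -j/(ω·C) = 0 - j8755 Ω
  Z2: Z = R = 2200 Ω
  Z3: Z = jωL = j·1552·0.00939 = 0 + j14.57 Ω
Step 3 — With the output port shorted to ground, the output series arm Z2 runs from the junction to ground; the shunt arm Z3 also runs from the junction to ground. They appear in parallel: Z3 || Z2 = 0.09653 + j14.57 Ω.
Step 4 — Series with input arm Z1: Z_in = Z1 + (Z3 || Z2) = 0.09653 - j8740 Ω = 8740∠-90.0° Ω.
Step 5 — Source phasor: V = 145∠5.9° V = 144.2 + j14.9 V.
Step 6 — Current: I = V / Z = -0.001705 + j0.0165 A = 0.01659∠95.9° A.
Step 7 — Complex power: S = V·I* = 2.657e-05 - j2.406 VA.
Step 8 — Real power: P = Re(S) = 2.657e-05 W.
Step 9 — Reactive power: Q = Im(S) = -2.406 VAR.
Step 10 — Apparent power: |S| = 2.406 VA.
Step 11 — Power factor: PF = P/|S| = 1.104e-05 (leading).

(a) P = 2.657e-05 W  (b) Q = -2.406 VAR  (c) S = 2.406 VA  (d) PF = 1.104e-05 (leading)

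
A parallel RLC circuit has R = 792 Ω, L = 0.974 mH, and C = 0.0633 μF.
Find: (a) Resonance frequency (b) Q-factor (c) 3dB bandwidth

Step 1 — Resonance: ω₀ = 1/√(LC) = 1/√(0.000974·6.33e-08) = 1.274e+05 rad/s.
Step 2 — f₀ = ω₀/(2π) = 2.027e+04 Hz.
Step 3 — Parallel Q: Q = R/(ω₀L) = 792/(1.274e+05·0.000974) = 6.385.
Step 4 — Bandwidth: Δω = ω₀/Q = 1.995e+04 rad/s; BW = Δω/(2π) = 3175 Hz.

(a) f₀ = 2.027e+04 Hz  (b) Q = 6.385  (c) BW = 3175 Hz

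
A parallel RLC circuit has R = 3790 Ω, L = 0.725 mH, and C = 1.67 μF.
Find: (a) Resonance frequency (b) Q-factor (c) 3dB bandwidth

Step 1 — Resonance: ω₀ = 1/√(LC) = 1/√(0.000725·1.67e-06) = 2.874e+04 rad/s.
Step 2 — f₀ = ω₀/(2π) = 4574 Hz.
Step 3 — Parallel Q: Q = R/(ω₀L) = 3790/(2.874e+04·0.000725) = 181.9.
Step 4 — Bandwidth: Δω = ω₀/Q = 158 rad/s; BW = Δω/(2π) = 25.15 Hz.

(a) f₀ = 4574 Hz  (b) Q = 181.9  (c) BW = 25.15 Hz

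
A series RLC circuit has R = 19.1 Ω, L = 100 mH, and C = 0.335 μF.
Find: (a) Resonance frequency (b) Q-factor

Step 1 — Resonance condition Im(Z)=0 gives ω₀ = 1/√(LC).
Step 2 — ω₀ = 1/√(0.1·3.35e-07) = 5464 rad/s.
Step 3 — f₀ = ω₀/(2π) = 869.6 Hz.
Step 4 — Series Q: Q = ω₀L/R = 5464·0.1/19.1 = 28.61.

(a) f₀ = 869.6 Hz  (b) Q = 28.61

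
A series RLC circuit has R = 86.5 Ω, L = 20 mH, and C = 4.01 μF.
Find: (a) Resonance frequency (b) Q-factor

Step 1 — Resonance condition Im(Z)=0 gives ω₀ = 1/√(LC).
Step 2 — ω₀ = 1/√(0.02·4.01e-06) = 3531 rad/s.
Step 3 — f₀ = ω₀/(2π) = 562 Hz.
Step 4 — Series Q: Q = ω₀L/R = 3531·0.02/86.5 = 0.8164.

(a) f₀ = 562 Hz  (b) Q = 0.8164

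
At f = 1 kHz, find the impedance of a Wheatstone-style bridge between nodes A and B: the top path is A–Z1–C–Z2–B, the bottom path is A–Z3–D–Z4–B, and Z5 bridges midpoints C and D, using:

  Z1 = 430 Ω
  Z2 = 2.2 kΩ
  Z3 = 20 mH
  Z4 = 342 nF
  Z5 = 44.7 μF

Step 1 — Angular frequency: ω = 2π·f = 2π·1000 = 6283 rad/s.
Step 2 — Component impedances:
  Z1: Z = R = 430 Ω
  Z2: Z = R = 2200 Ω
  Z3: Z = jωL = j·6283·0.02 = 0 + j125.7 Ω
  Z4: Z = 1/(jωC) = -j/(ω·C) = 0 - j465.4 Ω
  Z5: Z = 1/(jωC) = -j/(ω·C) = 0 - j3.561 Ω
Step 3 — Bridge requires nodal analysis (the Z5 bridge couples midpoints C and D, so the two paths cannot be reduced to a simple series/parallel combination). Setting node B to ground and injecting 1 A at node A, the 3-node admittance system at A, C, D solves to V_A = Z_AB = 128.2 - j328.9 Ω = 353∠-68.7° Ω.

Z = 128.2 - j328.9 Ω = 353∠-68.7° Ω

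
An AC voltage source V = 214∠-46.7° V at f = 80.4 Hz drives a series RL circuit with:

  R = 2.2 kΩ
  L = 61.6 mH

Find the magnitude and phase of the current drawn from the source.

Step 1 — Angular frequency: ω = 2π·f = 2π·80.4 = 505.2 rad/s.
Step 2 — Component impedances:
  R: Z = R = 2200 Ω
  L: Z = jωL = j·505.2·0.0616 = 0 + j31.12 Ω
Step 3 — Series combination: Z_total = R + L = 2200 + j31.12 Ω = 2200∠0.8° Ω.
Step 4 — Source phasor: V = 214∠-46.7° V = 146.8 - j155.7 V.
Step 5 — Ohm's law: I = V / Z_total = (146.8 - j155.7) / (2200 + j31.12) = 0.0657 - j0.07172 A.
Step 6 — Convert to polar: |I| = 0.09726 A, ∠I = -47.5°.

I = 0.09726∠-47.5° A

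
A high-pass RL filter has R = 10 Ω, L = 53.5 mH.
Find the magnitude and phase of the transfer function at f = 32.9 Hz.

Step 1 — Angular frequency: ω = 2π·32.9 = 206.7 rad/s.
Step 2 — Transfer function: H(jω) = jωL/(R + jωL).
Step 3 — Numerator jωL = j·11.06; denominator R + jωL = 10 + j11.06.
Step 4 — H = 0.5502 + j0.4975.
Step 5 — Magnitude: |H| = 0.7417 (-2.6 dB); phase: φ = 42.1°.

|H| = 0.7417 (-2.6 dB), φ = 42.1°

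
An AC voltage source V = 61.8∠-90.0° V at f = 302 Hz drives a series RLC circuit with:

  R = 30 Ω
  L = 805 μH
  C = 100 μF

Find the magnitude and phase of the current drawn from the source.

Step 1 — Angular frequency: ω = 2π·f = 2π·302 = 1898 rad/s.
Step 2 — Component impedances:
  R: Z = R = 30 Ω
  L: Z = jωL = j·1898·0.000805 = 0 + j1.528 Ω
  C: Z = 1/(jωC) = -j/(ω·C) = 0 - j5.27 Ω
Step 3 — Series combination: Z_total = R + L + C = 30 - j3.743 Ω = 30.23∠-7.1° Ω.
Step 4 — Source phasor: V = 61.8∠-90.0° V = 0 - j61.8 V.
Step 5 — Ohm's law: I = V / Z_total = (0 - j61.8) / (30 - j3.743) = 0.253 - j2.028 A.
Step 6 — Convert to polar: |I| = 2.044 A, ∠I = -82.9°.

I = 2.044∠-82.9° A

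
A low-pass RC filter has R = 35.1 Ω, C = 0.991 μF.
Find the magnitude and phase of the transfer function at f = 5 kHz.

Step 1 — Angular frequency: ω = 2π·5000 = 3.142e+04 rad/s.
Step 2 — Transfer function: H(jω) = 1/(1 + jωRC).
Step 3 — Denominator: 1 + jωRC = 1 + j·3.142e+04·35.1·9.91e-07 = 1 + j1.093.
Step 4 — H = 0.4558 - j0.498.
Step 5 — Magnitude: |H| = 0.6751 (-3.4 dB); phase: φ = -47.5°.

|H| = 0.6751 (-3.4 dB), φ = -47.5°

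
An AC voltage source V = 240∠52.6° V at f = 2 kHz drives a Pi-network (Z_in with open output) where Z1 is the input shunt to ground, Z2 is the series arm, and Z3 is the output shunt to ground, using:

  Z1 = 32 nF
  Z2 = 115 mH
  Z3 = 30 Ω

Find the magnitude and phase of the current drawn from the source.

Step 1 — Angular frequency: ω = 2π·f = 2π·2000 = 1.257e+04 rad/s.
Step 2 — Component impedances:
  Z1: Z = 1/(jωC) = -j/(ω·C) = 0 - j2487 Ω
  Z2: Z = jωL = j·1.257e+04·0.115 = 0 + j1445 Ω
  Z3: Z = R = 30 Ω
Step 3 — With open output, the series arm Z2 and the output shunt Z3 appear in series to ground: Z2 + Z3 = 30 + j1445 Ω.
Step 4 — Parallel with input shunt Z1: Z_in = Z1 || (Z2 + Z3) = 170.8 + j3445 Ω = 3449∠87.2° Ω.
Step 5 — Source phasor: V = 240∠52.6° V = 145.8 + j190.7 V.
Step 6 — Ohm's law: I = V / Z_total = (145.8 + j190.7) / (170.8 + j3445) = 0.0573 - j0.03947 A.
Step 7 — Convert to polar: |I| = 0.06958 A, ∠I = -34.6°.

I = 0.06958∠-34.6° A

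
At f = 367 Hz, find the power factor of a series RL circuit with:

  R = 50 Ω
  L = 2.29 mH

Step 1 — Angular frequency: ω = 2π·f = 2π·367 = 2306 rad/s.
Step 2 — Component impedances:
  R: Z = R = 50 Ω
  L: Z = jωL = j·2306·0.00229 = 0 + j5.281 Ω
Step 3 — Series combination: Z_total = R + L = 50 + j5.281 Ω = 50.28∠6.0° Ω.
Step 4 — Power factor: PF = cos(φ) = Re(Z)/|Z| = 50/50.278 = 0.9945.
Step 5 — Type: Im(Z) = 5.281 ⇒ lagging (phase φ = 6.0°).

PF = 0.9945 (lagging, φ = 6.0°)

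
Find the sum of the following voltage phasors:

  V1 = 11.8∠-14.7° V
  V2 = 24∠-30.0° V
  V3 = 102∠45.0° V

Step 1 — Convert each phasor to rectangular form:
  V1 = 11.8·(cos(-14.7°) + j·sin(-14.7°)) = 11.41 - j2.994 V
  V2 = 24·(cos(-30.0°) + j·sin(-30.0°)) = 20.78 - j12 V
  V3 = 102·(cos(45.0°) + j·sin(45.0°)) = 72.12 + j72.12 V
Step 2 — Sum components: V_total = 104.3 + j57.13 V.
Step 3 — Convert to polar: |V_total| = 118.9 V, ∠V_total = 28.7°.

V_total = 118.9∠28.7° V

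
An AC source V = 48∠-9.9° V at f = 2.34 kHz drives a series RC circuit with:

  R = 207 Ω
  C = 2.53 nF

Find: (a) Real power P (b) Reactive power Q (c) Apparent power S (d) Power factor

Step 1 — Angular frequency: ω = 2π·f = 2π·2340 = 1.47e+04 rad/s.
Step 2 — Component impedances:
  R: Z = R = 207 Ω
  C: Z = 1/(jωC) = -j/(ω·C) = 0 - j2.688e+04 Ω
Step 3 — Series combination: Z_total = R + C = 207 - j2.688e+04 Ω = 2.688e+04∠-89.6° Ω.
Step 4 — Source phasor: V = 48∠-9.9° V = 47.29 - j8.253 V.
Step 5 — Current: I = V / Z = 0.0003205 + j0.001756 A = 0.001785∠79.7° A.
Step 6 — Complex power: S = V·I* = 0.0006599 - j0.0857 VA.
Step 7 — Real power: P = Re(S) = 0.0006599 W.
Step 8 — Reactive power: Q = Im(S) = -0.0857 VAR.
Step 9 — Apparent power: |S| = 0.0857 VA.
Step 10 — Power factor: PF = P/|S| = 0.0077 (leading).

(a) P = 0.0006599 W  (b) Q = -0.0857 VAR  (c) S = 0.0857 VA  (d) PF = 0.0077 (leading)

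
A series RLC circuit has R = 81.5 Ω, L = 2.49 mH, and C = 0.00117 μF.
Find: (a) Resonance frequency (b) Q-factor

Step 1 — Resonance condition Im(Z)=0 gives ω₀ = 1/√(LC).
Step 2 — ω₀ = 1/√(0.00249·1.17e-09) = 5.859e+05 rad/s.
Step 3 — f₀ = ω₀/(2π) = 9.325e+04 Hz.
Step 4 — Series Q: Q = ω₀L/R = 5.859e+05·0.00249/81.5 = 17.9.

(a) f₀ = 9.325e+04 Hz  (b) Q = 17.9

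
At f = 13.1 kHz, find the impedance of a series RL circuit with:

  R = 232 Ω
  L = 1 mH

Step 1 — Angular frequency: ω = 2π·f = 2π·1.31e+04 = 8.231e+04 rad/s.
Step 2 — Component impedances:
  R: Z = R = 232 Ω
  L: Z = jωL = j·8.231e+04·0.001 = 0 + j82.31 Ω
Step 3 — Series combination: Z_total = R + L = 232 + j82.31 Ω = 246.2∠19.5° Ω.

Z = 232 + j82.31 Ω = 246.2∠19.5° Ω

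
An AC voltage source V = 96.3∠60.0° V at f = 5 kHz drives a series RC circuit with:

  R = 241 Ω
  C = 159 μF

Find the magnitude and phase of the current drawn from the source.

Step 1 — Angular frequency: ω = 2π·f = 2π·5000 = 3.142e+04 rad/s.
Step 2 — Component impedances:
  R: Z = R = 241 Ω
  C: Z = 1/(jωC) = -j/(ω·C) = 0 - j0.2002 Ω
Step 3 — Series combination: Z_total = R + C = 241 - j0.2002 Ω = 241∠-0.0° Ω.
Step 4 — Source phasor: V = 96.3∠60.0° V = 48.15 + j83.4 V.
Step 5 — Ohm's law: I = V / Z_total = (48.15 + j83.4) / (241 - j0.2002) = 0.1995 + j0.3462 A.
Step 6 — Convert to polar: |I| = 0.3996 A, ∠I = 60.0°.

I = 0.3996∠60.0° A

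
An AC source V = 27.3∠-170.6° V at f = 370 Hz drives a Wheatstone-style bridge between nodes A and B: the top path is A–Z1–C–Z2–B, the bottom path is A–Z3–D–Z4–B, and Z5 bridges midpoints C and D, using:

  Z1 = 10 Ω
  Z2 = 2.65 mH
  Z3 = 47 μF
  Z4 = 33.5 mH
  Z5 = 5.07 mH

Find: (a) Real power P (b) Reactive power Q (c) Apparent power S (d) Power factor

Step 1 — Angular frequency: ω = 2π·f = 2π·370 = 2325 rad/s.
Step 2 — Component impedances:
  Z1: Z = R = 10 Ω
  Z2: Z = jωL = j·2325·0.00265 = 0 + j6.161 Ω
  Z3: Z = 1/(jωC) = -j/(ω·C) = 0 - j9.152 Ω
  Z4: Z = jωL = j·2325·0.0335 = 0 + j77.88 Ω
  Z5: Z = jωL = j·2325·0.00507 = 0 + j11.79 Ω
Step 3 — Bridge requires nodal analysis (the Z5 bridge couples midpoints C and D, so the two paths cannot be reduced to a simple series/parallel combination). Setting node B to ground and injecting 1 A at node A, the 3-node admittance system at A, C, D solves to V_A = Z_AB = 0.01798 + j5.432 Ω = 5.432∠89.8° Ω.
Step 4 — Source phasor: V = 27.3∠-170.6° V = -26.93 - j4.459 V.
Step 5 — Current: I = V / Z = -0.8373 + j4.956 A = 5.026∠99.6° A.
Step 6 — Complex power: S = V·I* = 0.4543 + j137.2 VA.
Step 7 — Real power: P = Re(S) = 0.4543 W.
Step 8 — Reactive power: Q = Im(S) = 137.2 VAR.
Step 9 — Apparent power: |S| = 137.2 VA.
Step 10 — Power factor: PF = P/|S| = 0.003311 (lagging).

(a) P = 0.4543 W  (b) Q = 137.2 VAR  (c) S = 137.2 VA  (d) PF = 0.003311 (lagging)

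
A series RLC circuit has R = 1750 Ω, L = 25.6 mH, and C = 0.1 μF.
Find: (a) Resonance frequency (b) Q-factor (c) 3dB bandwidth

Step 1 — Resonance condition Im(Z)=0 gives ω₀ = 1/√(LC).
Step 2 — ω₀ = 1/√(0.0256·1e-07) = 1.976e+04 rad/s.
Step 3 — f₀ = ω₀/(2π) = 3146 Hz.
Step 4 — Series Q: Q = ω₀L/R = 1.976e+04·0.0256/1750 = 0.2891.
Step 5 — 3dB bandwidth: Δω = ω₀/Q = 6.836e+04 rad/s; BW = Δω/(2π) = 1.088e+04 Hz.

(a) f₀ = 3146 Hz  (b) Q = 0.2891  (c) BW = 1.088e+04 Hz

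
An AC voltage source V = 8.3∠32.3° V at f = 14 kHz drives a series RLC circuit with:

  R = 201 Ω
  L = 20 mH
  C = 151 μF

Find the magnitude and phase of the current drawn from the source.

Step 1 — Angular frequency: ω = 2π·f = 2π·1.4e+04 = 8.796e+04 rad/s.
Step 2 — Component impedances:
  R: Z = R = 201 Ω
  L: Z = jωL = j·8.796e+04·0.02 = 0 + j1759 Ω
  C: Z = 1/(jωC) = -j/(ω·C) = 0 - j0.07529 Ω
Step 3 — Series combination: Z_total = R + L + C = 201 + j1759 Ω = 1771∠83.5° Ω.
Step 4 — Source phasor: V = 8.3∠32.3° V = 7.016 + j4.435 V.
Step 5 — Ohm's law: I = V / Z_total = (7.016 + j4.435) / (201 + j1759) = 0.002938 - j0.003652 A.
Step 6 — Convert to polar: |I| = 0.004688 A, ∠I = -51.2°.

I = 0.004688∠-51.2° A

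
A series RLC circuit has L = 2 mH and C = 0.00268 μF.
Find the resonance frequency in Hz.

Step 1 — Resonance condition Im(Z)=0 gives ω₀ = 1/√(LC).
Step 2 — ω₀ = 1/√(0.002·2.68e-09) = 4.319e+05 rad/s.
Step 3 — f₀ = ω₀/(2π) = 6.874e+04 Hz.

f₀ = 6.874e+04 Hz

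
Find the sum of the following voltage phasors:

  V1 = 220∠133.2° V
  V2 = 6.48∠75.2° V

Step 1 — Convert each phasor to rectangular form:
  V1 = 220·(cos(133.2°) + j·sin(133.2°)) = -150.6 + j160.4 V
  V2 = 6.48·(cos(75.2°) + j·sin(75.2°)) = 1.655 + j6.265 V
Step 2 — Sum components: V_total = -148.9 + j166.6 V.
Step 3 — Convert to polar: |V_total| = 223.5 V, ∠V_total = 131.8°.

V_total = 223.5∠131.8° V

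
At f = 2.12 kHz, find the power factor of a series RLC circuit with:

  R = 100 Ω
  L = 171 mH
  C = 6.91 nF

Step 1 — Angular frequency: ω = 2π·f = 2π·2120 = 1.332e+04 rad/s.
Step 2 — Component impedances:
  R: Z = R = 100 Ω
  L: Z = jωL = j·1.332e+04·0.171 = 0 + j2278 Ω
  C: Z = 1/(jωC) = -j/(ω·C) = 0 - j1.086e+04 Ω
Step 3 — Series combination: Z_total = R + L + C = 100 - j8587 Ω = 8587∠-89.3° Ω.
Step 4 — Power factor: PF = cos(φ) = Re(Z)/|Z| = 100/8587 = 0.01165.
Step 5 — Type: Im(Z) = -8587 ⇒ leading (phase φ = -89.3°).

PF = 0.01165 (leading, φ = -89.3°)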